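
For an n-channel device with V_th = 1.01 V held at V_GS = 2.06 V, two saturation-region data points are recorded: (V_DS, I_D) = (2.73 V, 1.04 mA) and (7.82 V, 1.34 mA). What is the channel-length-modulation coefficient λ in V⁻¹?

With V_GS fixed, I_D ∝ (1 + λ V_DS) in saturation, so I_D2/I_D1 = (1 + λ V_DS2)/(1 + λ V_DS1).
1.34/1.04 = 1.288 = (1 + 7.82 λ)/(1 + 2.73 λ).
Solving: λ (I_D1 V_DS2 − I_D2 V_DS1) = I_D2 − I_D1, so λ = (1.34 − 1.04) / (1.04 × 7.82 − 1.34 × 2.73) = 0.3 / 4.47 = 0.067 V⁻¹.

λ = 0.0670 V⁻¹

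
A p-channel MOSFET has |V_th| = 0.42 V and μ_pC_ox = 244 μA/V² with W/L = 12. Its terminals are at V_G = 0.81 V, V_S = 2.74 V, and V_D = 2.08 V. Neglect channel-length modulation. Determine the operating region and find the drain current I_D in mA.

V_SG = V_S − V_G = 2.74 − 0.81 = 1.93 V; V_SD = V_S − V_D = 2.74 − 2.08 = 0.66 V.
k_p = μ_pC_ox · (W/L) = 2.928 mA/V².
V_ov = V_SG − |V_th| = 1.93 − 0.42 = 1.51 V.
Since V_SD = 0.66 V < V_ov = 1.51 V, the device is in the triode region.
I_D = k_p [V_ov · V_SD − ½ V_SD²] = 2.928 × [1.51 × 0.66 − 0.5 × 0.66²] = 2.28 mA.

Triode; I_D = 2.28 mA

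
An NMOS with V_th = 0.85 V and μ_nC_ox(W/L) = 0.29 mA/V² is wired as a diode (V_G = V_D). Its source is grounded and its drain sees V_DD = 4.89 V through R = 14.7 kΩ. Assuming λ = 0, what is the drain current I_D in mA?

With gate tied to drain, V_GS = V_DS ≥ V_GS − V_th, so the device is in saturation.
KCL at the drain: ½ k_n (V_GS − V_th)² = (V_DD − V_GS)/R.
Let x = V_GS − 0.85. Then 2.13 x² + x − 4.04 = 0, giving x = 1.16 V (positive root), so V_GS = 2.01 V.
I_D = (V_DD − V_GS)/R = (4.89 − 2.01) / 14.7 = 0.196 mA.

I_D = 0.196 mA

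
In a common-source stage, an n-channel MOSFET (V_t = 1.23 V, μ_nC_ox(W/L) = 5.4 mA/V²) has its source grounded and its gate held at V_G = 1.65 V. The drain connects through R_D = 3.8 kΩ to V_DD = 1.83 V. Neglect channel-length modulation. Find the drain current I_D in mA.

V_GS = V_G = 1.65 V, so V_ov = 1.65 − 1.23 = 0.42 V.
Assume saturation: I_D = ½ k_n V_ov² = 0.5 × 5.4 × 0.42² = 0.476 mA, giving V_DS = V_DD − I_D R_D = 1.83 − 0.476 × 3.8 = 0.0201 V.
But 0.0201 V < V_ov = 0.42 V, so the device is actually in triode.
In triode I_D = k_n[V_ov V_DS − ½ V_DS²] and I_D = (V_DD − V_DS)/R_D. Equating: 10.3 V_DS² − 9.618 V_DS + 1.83 = 0, giving V_DS = 0.265 V (the root below V_ov).
I_D = (1.83 − 0.265) / 3.8 = 0.412 mA.

I_D = 0.412 mA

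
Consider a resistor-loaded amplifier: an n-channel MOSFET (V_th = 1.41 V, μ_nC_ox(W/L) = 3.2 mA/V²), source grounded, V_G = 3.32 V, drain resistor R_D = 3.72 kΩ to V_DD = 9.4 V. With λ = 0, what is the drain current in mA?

I_D = 2.41 mA

V_GS = V_G = 3.32 V, so V_ov = 3.32 − 1.41 = 1.91 V.
Assume saturation: I_D = ½ k_n V_ov² = 0.5 × 3.2 × 1.91² = 5.84 mA, giving V_DS = V_DD − I_D R_D = 9.4 − 5.84 × 3.72 = -12.3 V.
But -12.3 V < V_ov = 1.91 V, so the device is actually in triode.
In triode I_D = k_n[V_ov V_DS − ½ V_DS²] and I_D = (V_DD − V_DS)/R_D. Equating: 5.95 V_DS² − 23.74 V_DS + 9.4 = 0, giving V_DS = 0.446 V (the root below V_ov).
I_D = (9.4 − 0.446) / 3.72 = 2.41 mA.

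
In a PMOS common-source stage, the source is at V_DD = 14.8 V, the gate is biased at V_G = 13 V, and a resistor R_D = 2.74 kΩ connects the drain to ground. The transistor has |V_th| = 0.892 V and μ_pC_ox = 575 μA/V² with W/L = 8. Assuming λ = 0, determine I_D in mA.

V_SG = V_DD − V_G = 14.8 − 13 = 1.8 V, so V_ov = 1.8 − 0.892 = 0.908 V.
k_p = μ_pC_ox · (W/L) = 4.6 mA/V².
Assume saturation: I_D = ½ k_p V_ov² = 0.5 × 4.6 × 0.908² = 1.9 mA, giving V_SD = V_DD − I_D R_D = 14.8 − 1.9 × 2.74 = 9.6 V.
V_SD = 9.6 V ≥ V_ov = 0.908 V, confirming saturation.

I_D = 1.90 mA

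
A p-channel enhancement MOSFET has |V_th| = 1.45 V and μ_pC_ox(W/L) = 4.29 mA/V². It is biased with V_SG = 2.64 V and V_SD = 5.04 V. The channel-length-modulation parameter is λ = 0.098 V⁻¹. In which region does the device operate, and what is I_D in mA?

V_ov = V_SG − |V_th| = 2.64 − 1.45 = 1.19 V.
Since V_SD = 5.04 V ≥ V_ov = 1.19 V, the device is in saturation.
I_D = ½ k_p V_ov² (1 + λ V_SD) = 0.5 × 4.29 × 1.19² × (1 + 0.098 × 5.04) = 4.54 mA.

Saturation; I_D = 4.54 mA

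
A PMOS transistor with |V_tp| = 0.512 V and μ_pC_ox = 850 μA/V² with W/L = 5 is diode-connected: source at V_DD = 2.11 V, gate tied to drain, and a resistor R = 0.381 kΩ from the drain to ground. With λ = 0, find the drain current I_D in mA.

With gate tied to drain, V_SG = V_SD ≥ V_SG − |V_tp|, so the device is in saturation.
k_p = μ_pC_ox · (W/L) = 4.25 mA/V².
KCL at the drain: ½ k_p (V_SG − |V_tp|)² = (V_DD − V_SG)/R.
Let x = V_SG − 0.512. Then 0.81 x² + x − 1.598 = 0, giving x = 0.917 V (positive root), so V_SG = 1.43 V.
I_D = (V_DD − V_SG)/R = (2.11 − 1.43) / 0.381 = 1.79 mA.

I_D = 1.79 mA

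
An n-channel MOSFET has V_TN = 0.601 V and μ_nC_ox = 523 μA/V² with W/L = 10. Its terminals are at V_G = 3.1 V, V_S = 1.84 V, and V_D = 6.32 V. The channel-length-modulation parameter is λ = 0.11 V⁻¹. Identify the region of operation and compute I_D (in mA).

Saturation; I_D = 1.70 mA

V_GS = V_G − V_S = 3.1 − 1.84 = 1.26 V; V_DS = V_D − V_S = 6.32 − 1.84 = 4.48 V.
k_n = μ_nC_ox · (W/L) = 5.23 mA/V².
V_ov = V_GS − V_TN = 1.26 − 0.601 = 0.659 V.
Since V_DS = 4.48 V ≥ V_ov = 0.659 V, the device is in saturation.
I_D = ½ k_n V_ov² (1 + λ V_DS) = 0.5 × 5.23 × 0.659² × (1 + 0.11 × 4.48) = 1.7 mA.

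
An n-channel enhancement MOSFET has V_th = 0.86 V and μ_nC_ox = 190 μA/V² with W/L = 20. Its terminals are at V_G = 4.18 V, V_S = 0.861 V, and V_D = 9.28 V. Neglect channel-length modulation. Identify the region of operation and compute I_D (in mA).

Saturation; I_D = 11.5 mA

V_GS = V_G − V_S = 4.18 − 0.861 = 3.32 V; V_DS = V_D − V_S = 9.28 − 0.861 = 8.42 V.
k_n = μ_nC_ox · (W/L) = 3.8 mA/V².
V_ov = V_GS − V_th = 3.32 − 0.86 = 2.46 V.
Since V_DS = 8.42 V ≥ V_ov = 2.46 V, the device is in saturation.
I_D = ½ k_n V_ov² = 0.5 × 3.8 × 2.46² = 11.5 mA.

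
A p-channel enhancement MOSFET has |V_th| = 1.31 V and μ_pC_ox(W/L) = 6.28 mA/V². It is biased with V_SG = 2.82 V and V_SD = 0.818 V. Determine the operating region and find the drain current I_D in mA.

V_ov = V_SG − |V_th| = 2.82 − 1.31 = 1.51 V.
Since V_SD = 0.818 V < V_ov = 1.51 V, the device is in the triode region.
I_D = k_p [V_ov · V_SD − ½ V_SD²] = 6.28 × [1.51 × 0.818 − 0.5 × 0.818²] = 5.66 mA.

Triode; I_D = 5.66 mA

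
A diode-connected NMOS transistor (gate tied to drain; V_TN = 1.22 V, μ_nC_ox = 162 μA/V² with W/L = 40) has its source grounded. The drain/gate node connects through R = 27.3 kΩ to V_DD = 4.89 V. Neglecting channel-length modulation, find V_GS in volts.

With gate tied to drain, V_GS = V_DS ≥ V_GS − V_TN, so the device is in saturation.
k_n = μ_nC_ox · (W/L) = 6.48 mA/V².
KCL at the drain: ½ k_n (V_GS − V_TN)² = (V_DD − V_GS)/R.
Let x = V_GS − 1.22. Then 88.5 x² + x − 3.67 = 0, giving x = 0.198 V (positive root), so V_GS = 1.42 V.
I_D = (V_DD − V_GS)/R = (4.89 − 1.42) / 27.3 = 0.127 mA.

V_GS = 1.42 V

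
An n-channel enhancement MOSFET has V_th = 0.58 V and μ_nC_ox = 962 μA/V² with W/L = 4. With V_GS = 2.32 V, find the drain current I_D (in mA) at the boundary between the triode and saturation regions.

At the boundary V_DS = V_ov = V_GS − V_th = 2.32 − 0.58 = 1.74 V.
k_n = μ_nC_ox · (W/L) = 3.848 mA/V².
I_D = ½ k_n V_ov² = 0.5 × 3.848 × 1.74² = 5.83 mA.

I_D = 5.83 mA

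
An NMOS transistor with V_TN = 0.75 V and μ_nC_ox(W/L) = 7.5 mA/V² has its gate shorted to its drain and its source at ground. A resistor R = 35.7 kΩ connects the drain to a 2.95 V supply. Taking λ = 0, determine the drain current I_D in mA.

I_D = 0.0581 mA

With gate tied to drain, V_GS = V_DS ≥ V_GS − V_TN, so the device is in saturation.
KCL at the drain: ½ k_n (V_GS − V_TN)² = (V_DD − V_GS)/R.
Let x = V_GS − 0.75. Then 134 x² + x − 2.2 = 0, giving x = 0.125 V (positive root), so V_GS = 0.875 V.
I_D = (V_DD − V_GS)/R = (2.95 − 0.875) / 35.7 = 0.0581 mA.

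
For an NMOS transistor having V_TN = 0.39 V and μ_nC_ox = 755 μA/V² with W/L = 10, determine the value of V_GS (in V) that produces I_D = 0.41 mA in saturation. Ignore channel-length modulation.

k_n = μ_nC_ox · (W/L) = 7.55 mA/V².
In saturation I_D = ½ k_n (V_GS − V_TN)², so V_GS − V_TN = √(2 I_D / k_n) = √(2 × 0.41 / 7.55) = 0.33 V.
V_GS = 0.39 + 0.33 = 0.72 V.

V_GS = 0.720 V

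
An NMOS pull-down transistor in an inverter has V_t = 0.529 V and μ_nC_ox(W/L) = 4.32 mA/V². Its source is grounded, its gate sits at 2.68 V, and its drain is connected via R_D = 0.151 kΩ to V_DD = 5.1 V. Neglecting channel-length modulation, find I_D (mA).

V_GS = V_G = 2.68 V, so V_ov = 2.68 − 0.529 = 2.15 V.
Assume saturation: I_D = ½ k_n V_ov² = 0.5 × 4.32 × 2.15² = 9.99 mA, giving V_DS = V_DD − I_D R_D = 5.1 − 9.99 × 0.151 = 3.59 V.
V_DS = 3.59 V ≥ V_ov = 2.15 V, confirming saturation.

I_D = 9.99 mA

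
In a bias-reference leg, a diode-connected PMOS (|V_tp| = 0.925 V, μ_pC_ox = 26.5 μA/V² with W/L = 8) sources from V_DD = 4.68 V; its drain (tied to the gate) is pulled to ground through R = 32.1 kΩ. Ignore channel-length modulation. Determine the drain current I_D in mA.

With gate tied to drain, V_SG = V_SD ≥ V_SG − |V_tp|, so the device is in saturation.
k_p = μ_pC_ox · (W/L) = 0.212 mA/V².
KCL at the drain: ½ k_p (V_SG − |V_tp|)² = (V_DD − V_SG)/R.
Let x = V_SG − 0.925. Then 3.4 x² + x − 3.755 = 0, giving x = 0.914 V (positive root), so V_SG = 1.84 V.
I_D = (V_DD − V_SG)/R = (4.68 − 1.84) / 32.1 = 0.0885 mA.

I_D = 0.0885 mA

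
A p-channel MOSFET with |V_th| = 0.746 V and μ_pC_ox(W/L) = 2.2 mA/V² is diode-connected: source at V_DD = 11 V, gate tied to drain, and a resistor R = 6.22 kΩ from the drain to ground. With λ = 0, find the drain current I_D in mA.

With gate tied to drain, V_SG = V_SD ≥ V_SG − |V_th|, so the device is in saturation.
KCL at the drain: ½ k_p (V_SG − |V_th|)² = (V_DD − V_SG)/R.
Let x = V_SG − 0.746. Then 6.84 x² + x − 10.25 = 0, giving x = 1.15 V (positive root), so V_SG = 1.9 V.
I_D = (V_DD − V_SG)/R = (11 − 1.9) / 6.22 = 1.46 mA.

I_D = 1.46 mA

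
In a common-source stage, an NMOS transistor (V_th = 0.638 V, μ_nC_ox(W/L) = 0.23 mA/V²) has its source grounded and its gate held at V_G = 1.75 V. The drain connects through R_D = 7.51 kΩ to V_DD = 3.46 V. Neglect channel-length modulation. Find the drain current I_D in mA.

I_D = 0.142 mA

V_GS = V_G = 1.75 V, so V_ov = 1.75 − 0.638 = 1.11 V.
Assume saturation: I_D = ½ k_n V_ov² = 0.5 × 0.23 × 1.11² = 0.142 mA, giving V_DS = V_DD − I_D R_D = 3.46 − 0.142 × 7.51 = 2.39 V.
V_DS = 2.39 V ≥ V_ov = 1.11 V, confirming saturation.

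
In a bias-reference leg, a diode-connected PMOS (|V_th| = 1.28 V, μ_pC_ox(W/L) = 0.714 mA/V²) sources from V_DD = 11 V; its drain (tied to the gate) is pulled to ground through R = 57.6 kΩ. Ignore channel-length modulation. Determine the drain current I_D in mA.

I_D = 0.157 mA

With gate tied to drain, V_SG = V_SD ≥ V_SG − |V_th|, so the device is in saturation.
KCL at the drain: ½ k_p (V_SG − |V_th|)² = (V_DD − V_SG)/R.
Let x = V_SG − 1.28. Then 20.6 x² + x − 9.72 = 0, giving x = 0.664 V (positive root), so V_SG = 1.94 V.
I_D = (V_DD − V_SG)/R = (11 − 1.94) / 57.6 = 0.157 mA.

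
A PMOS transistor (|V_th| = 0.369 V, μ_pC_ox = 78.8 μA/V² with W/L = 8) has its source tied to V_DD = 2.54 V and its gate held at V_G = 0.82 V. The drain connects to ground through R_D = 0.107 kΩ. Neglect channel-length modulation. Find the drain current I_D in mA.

I_D = 0.575 mA

V_SG = V_DD − V_G = 2.54 − 0.82 = 1.72 V, so V_ov = 1.72 − 0.369 = 1.35 V.
k_p = μ_pC_ox · (W/L) = 0.6304 mA/V².
Assume saturation: I_D = ½ k_p V_ov² = 0.5 × 0.6304 × 1.35² = 0.575 mA, giving V_SD = V_DD − I_D R_D = 2.54 − 0.575 × 0.107 = 2.48 V.
V_SD = 2.48 V ≥ V_ov = 1.35 V, confirming saturation.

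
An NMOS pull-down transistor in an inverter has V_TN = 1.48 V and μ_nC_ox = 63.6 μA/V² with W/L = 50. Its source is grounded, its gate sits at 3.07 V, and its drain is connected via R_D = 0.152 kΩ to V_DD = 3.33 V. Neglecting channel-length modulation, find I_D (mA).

V_GS = V_G = 3.07 V, so V_ov = 3.07 − 1.48 = 1.59 V.
k_n = μ_nC_ox · (W/L) = 3.18 mA/V².
Assume saturation: I_D = ½ k_n V_ov² = 0.5 × 3.18 × 1.59² = 4.02 mA, giving V_DS = V_DD − I_D R_D = 3.33 − 4.02 × 0.152 = 2.72 V.
V_DS = 2.72 V ≥ V_ov = 1.59 V, confirming saturation.

I_D = 4.02 mA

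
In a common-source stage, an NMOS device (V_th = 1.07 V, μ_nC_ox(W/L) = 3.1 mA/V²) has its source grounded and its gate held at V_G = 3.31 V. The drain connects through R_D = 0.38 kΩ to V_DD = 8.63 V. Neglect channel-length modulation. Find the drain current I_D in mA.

V_GS = V_G = 3.31 V, so V_ov = 3.31 − 1.07 = 2.24 V.
Assume saturation: I_D = ½ k_n V_ov² = 0.5 × 3.1 × 2.24² = 7.78 mA, giving V_DS = V_DD − I_D R_D = 8.63 − 7.78 × 0.38 = 5.67 V.
V_DS = 5.67 V ≥ V_ov = 2.24 V, confirming saturation.

I_D = 7.78 mA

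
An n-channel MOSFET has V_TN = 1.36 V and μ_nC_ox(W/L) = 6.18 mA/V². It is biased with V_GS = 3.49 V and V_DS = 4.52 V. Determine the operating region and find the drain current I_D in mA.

Saturation; I_D = 14.0 mA

V_ov = V_GS − V_TN = 3.49 − 1.36 = 2.13 V.
Since V_DS = 4.52 V ≥ V_ov = 2.13 V, the device is in saturation.
I_D = ½ k_n V_ov² = 0.5 × 6.18 × 2.13² = 14 mA.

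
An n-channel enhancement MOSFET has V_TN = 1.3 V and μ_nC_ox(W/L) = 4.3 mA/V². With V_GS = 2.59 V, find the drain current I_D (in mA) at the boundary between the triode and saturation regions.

At the boundary V_DS = V_ov = V_GS − V_TN = 2.59 − 1.3 = 1.29 V.
I_D = ½ k_n V_ov² = 0.5 × 4.3 × 1.29² = 3.58 mA.

I_D = 3.58 mA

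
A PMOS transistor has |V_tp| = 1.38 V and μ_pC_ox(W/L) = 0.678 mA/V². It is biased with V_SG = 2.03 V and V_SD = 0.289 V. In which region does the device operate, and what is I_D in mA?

V_ov = V_SG − |V_tp| = 2.03 − 1.38 = 0.65 V.
Since V_SD = 0.289 V < V_ov = 0.65 V, the device is in the triode region.
I_D = k_p [V_ov · V_SD − ½ V_SD²] = 0.678 × [0.65 × 0.289 − 0.5 × 0.289²] = 0.099 mA.

Triode; I_D = 0.0990 mA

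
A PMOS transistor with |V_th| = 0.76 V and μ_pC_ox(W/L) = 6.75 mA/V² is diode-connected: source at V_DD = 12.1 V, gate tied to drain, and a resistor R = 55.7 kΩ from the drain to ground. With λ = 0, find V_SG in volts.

V_SG = 1.00 V

With gate tied to drain, V_SG = V_SD ≥ V_SG − |V_th|, so the device is in saturation.
KCL at the drain: ½ k_p (V_SG − |V_th|)² = (V_DD − V_SG)/R.
Let x = V_SG − 0.76. Then 188 x² + x − 11.34 = 0, giving x = 0.243 V (positive root), so V_SG = 1 V.
I_D = (V_DD − V_SG)/R = (12.1 − 1) / 55.7 = 0.199 mA.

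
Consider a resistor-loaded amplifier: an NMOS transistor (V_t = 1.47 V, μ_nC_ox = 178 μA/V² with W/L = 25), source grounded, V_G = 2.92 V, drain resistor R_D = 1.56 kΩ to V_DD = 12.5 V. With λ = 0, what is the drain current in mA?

V_GS = V_G = 2.92 V, so V_ov = 2.92 − 1.47 = 1.45 V.
k_n = μ_nC_ox · (W/L) = 4.45 mA/V².
Assume saturation: I_D = ½ k_n V_ov² = 0.5 × 4.45 × 1.45² = 4.68 mA, giving V_DS = V_DD − I_D R_D = 12.5 − 4.68 × 1.56 = 5.2 V.
V_DS = 5.2 V ≥ V_ov = 1.45 V, confirming saturation.

I_D = 4.68 mA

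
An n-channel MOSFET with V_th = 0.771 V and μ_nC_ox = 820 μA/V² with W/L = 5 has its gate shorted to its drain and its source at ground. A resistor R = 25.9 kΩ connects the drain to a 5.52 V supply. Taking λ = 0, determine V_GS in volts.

With gate tied to drain, V_GS = V_DS ≥ V_GS − V_th, so the device is in saturation.
k_n = μ_nC_ox · (W/L) = 4.1 mA/V².
KCL at the drain: ½ k_n (V_GS − V_th)² = (V_DD − V_GS)/R.
Let x = V_GS − 0.771. Then 53.1 x² + x − 4.749 = 0, giving x = 0.29 V (positive root), so V_GS = 1.06 V.
I_D = (V_DD − V_GS)/R = (5.52 − 1.06) / 25.9 = 0.172 mA.

V_GS = 1.06 V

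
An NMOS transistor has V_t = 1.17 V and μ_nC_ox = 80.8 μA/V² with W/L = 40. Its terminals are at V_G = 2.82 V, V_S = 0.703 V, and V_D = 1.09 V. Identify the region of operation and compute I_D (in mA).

V_GS = V_G − V_S = 2.82 − 0.703 = 2.12 V; V_DS = V_D − V_S = 1.09 − 0.703 = 0.387 V.
k_n = μ_nC_ox · (W/L) = 3.232 mA/V².
V_ov = V_GS − V_t = 2.12 − 1.17 = 0.947 V.
Since V_DS = 0.387 V < V_ov = 0.947 V, the device is in the triode region.
I_D = k_n [V_ov · V_DS − ½ V_DS²] = 3.232 × [0.947 × 0.387 − 0.5 × 0.387²] = 0.942 mA.

Triode; I_D = 0.942 mA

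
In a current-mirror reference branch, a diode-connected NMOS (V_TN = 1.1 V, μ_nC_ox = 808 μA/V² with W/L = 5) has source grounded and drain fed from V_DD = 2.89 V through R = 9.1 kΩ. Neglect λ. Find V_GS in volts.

With gate tied to drain, V_GS = V_DS ≥ V_GS − V_TN, so the device is in saturation.
k_n = μ_nC_ox · (W/L) = 4.04 mA/V².
KCL at the drain: ½ k_n (V_GS − V_TN)² = (V_DD − V_GS)/R.
Let x = V_GS − 1.1. Then 18.4 x² + x − 1.79 = 0, giving x = 0.286 V (positive root), so V_GS = 1.39 V.
I_D = (V_DD − V_GS)/R = (2.89 − 1.39) / 9.1 = 0.165 mA.

V_GS = 1.39 V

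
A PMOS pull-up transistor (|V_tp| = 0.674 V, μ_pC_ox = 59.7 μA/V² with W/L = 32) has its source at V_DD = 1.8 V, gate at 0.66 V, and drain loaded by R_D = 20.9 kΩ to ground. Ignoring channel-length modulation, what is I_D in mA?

I_D = 0.0812 mA

V_SG = V_DD − V_G = 1.8 − 0.66 = 1.14 V, so V_ov = 1.14 − 0.674 = 0.466 V.
k_p = μ_pC_ox · (W/L) = 1.91 mA/V².
Assume saturation: I_D = ½ k_p V_ov² = 0.5 × 1.91 × 0.466² = 0.207 mA, giving V_SD = V_DD − I_D R_D = 1.8 − 0.207 × 20.9 = -2.54 V.
But -2.54 V < V_ov = 0.466 V, so the device is actually in triode.
In triode I_D = k_p[V_ov V_SD − ½ V_SD²] and I_D = (V_DD − V_SD)/R_D. Equating: 20 V_SD² − 19.61 V_SD + 1.8 = 0, giving V_SD = 0.103 V (the root below V_ov).
I_D = (1.8 − 0.103) / 20.9 = 0.0812 mA.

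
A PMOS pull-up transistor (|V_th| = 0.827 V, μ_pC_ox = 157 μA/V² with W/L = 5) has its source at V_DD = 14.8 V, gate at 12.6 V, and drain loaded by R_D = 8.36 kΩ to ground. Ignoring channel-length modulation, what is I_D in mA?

I_D = 0.740 mA

V_SG = V_DD − V_G = 14.8 − 12.6 = 2.2 V, so V_ov = 2.2 − 0.827 = 1.37 V.
k_p = μ_pC_ox · (W/L) = 0.785 mA/V².
Assume saturation: I_D = ½ k_p V_ov² = 0.5 × 0.785 × 1.37² = 0.74 mA, giving V_SD = V_DD − I_D R_D = 14.8 − 0.74 × 8.36 = 8.61 V.
V_SD = 8.61 V ≥ V_ov = 1.37 V, confirming saturation.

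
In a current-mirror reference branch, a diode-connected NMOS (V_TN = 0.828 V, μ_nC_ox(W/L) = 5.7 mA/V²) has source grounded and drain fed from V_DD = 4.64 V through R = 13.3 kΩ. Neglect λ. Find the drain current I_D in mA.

With gate tied to drain, V_GS = V_DS ≥ V_GS − V_TN, so the device is in saturation.
KCL at the drain: ½ k_n (V_GS − V_TN)² = (V_DD − V_GS)/R.
Let x = V_GS − 0.828. Then 37.9 x² + x − 3.812 = 0, giving x = 0.304 V (positive root), so V_GS = 1.13 V.
I_D = (V_DD − V_GS)/R = (4.64 − 1.13) / 13.3 = 0.264 mA.

I_D = 0.264 mA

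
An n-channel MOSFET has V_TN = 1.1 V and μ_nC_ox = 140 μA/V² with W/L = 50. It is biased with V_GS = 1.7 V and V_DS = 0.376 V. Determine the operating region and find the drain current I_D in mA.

Triode; I_D = 1.08 mA

k_n = μ_nC_ox · (W/L) = 7 mA/V².
V_ov = V_GS − V_TN = 1.7 − 1.1 = 0.6 V.
Since V_DS = 0.376 V < V_ov = 0.6 V, the device is in the triode region.
I_D = k_n [V_ov · V_DS − ½ V_DS²] = 7 × [0.6 × 0.376 − 0.5 × 0.376²] = 1.08 mA.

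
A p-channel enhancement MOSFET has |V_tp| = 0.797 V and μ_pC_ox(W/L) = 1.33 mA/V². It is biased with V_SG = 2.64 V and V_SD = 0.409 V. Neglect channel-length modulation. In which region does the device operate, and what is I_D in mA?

V_ov = V_SG − |V_tp| = 2.64 − 0.797 = 1.84 V.
Since V_SD = 0.409 V < V_ov = 1.84 V, the device is in the triode region.
I_D = k_p [V_ov · V_SD − ½ V_SD²] = 1.33 × [1.84 × 0.409 − 0.5 × 0.409²] = 0.891 mA.

Triode; I_D = 0.891 mA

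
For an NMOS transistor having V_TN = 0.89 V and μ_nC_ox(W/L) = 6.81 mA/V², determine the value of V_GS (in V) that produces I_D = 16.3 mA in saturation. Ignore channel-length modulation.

In saturation I_D = ½ k_n (V_GS − V_TN)², so V_GS − V_TN = √(2 I_D / k_n) = √(2 × 16.3 / 6.81) = 2.19 V.
V_GS = 0.89 + 2.19 = 3.08 V.

V_GS = 3.08 V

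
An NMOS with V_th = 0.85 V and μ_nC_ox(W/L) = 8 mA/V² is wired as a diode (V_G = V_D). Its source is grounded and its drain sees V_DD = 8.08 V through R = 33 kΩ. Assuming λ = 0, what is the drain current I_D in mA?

With gate tied to drain, V_GS = V_DS ≥ V_GS − V_th, so the device is in saturation.
KCL at the drain: ½ k_n (V_GS − V_th)² = (V_DD − V_GS)/R.
Let x = V_GS − 0.85. Then 132 x² + x − 7.23 = 0, giving x = 0.23 V (positive root), so V_GS = 1.08 V.
I_D = (V_DD − V_GS)/R = (8.08 − 1.08) / 33 = 0.212 mA.

I_D = 0.212 mA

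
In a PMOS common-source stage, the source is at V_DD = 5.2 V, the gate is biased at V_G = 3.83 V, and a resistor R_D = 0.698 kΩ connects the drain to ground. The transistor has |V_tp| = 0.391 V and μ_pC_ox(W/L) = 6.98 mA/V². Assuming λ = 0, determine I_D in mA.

V_SG = V_DD − V_G = 5.2 − 3.83 = 1.37 V, so V_ov = 1.37 − 0.391 = 0.979 V.
Assume saturation: I_D = ½ k_p V_ov² = 0.5 × 6.98 × 0.979² = 3.34 mA, giving V_SD = V_DD − I_D R_D = 5.2 − 3.34 × 0.698 = 2.87 V.
V_SD = 2.87 V ≥ V_ov = 0.979 V, confirming saturation.

I_D = 3.34 mA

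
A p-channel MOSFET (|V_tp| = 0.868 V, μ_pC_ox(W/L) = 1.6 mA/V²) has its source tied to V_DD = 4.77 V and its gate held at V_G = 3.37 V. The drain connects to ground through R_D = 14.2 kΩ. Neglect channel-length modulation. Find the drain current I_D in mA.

V_SG = V_DD − V_G = 4.77 − 3.37 = 1.4 V, so V_ov = 1.4 − 0.868 = 0.532 V.
Assume saturation: I_D = ½ k_p V_ov² = 0.5 × 1.6 × 0.532² = 0.226 mA, giving V_SD = V_DD − I_D R_D = 4.77 − 0.226 × 14.2 = 1.55 V.
V_SD = 1.55 V ≥ V_ov = 0.532 V, confirming saturation.

I_D = 0.226 mA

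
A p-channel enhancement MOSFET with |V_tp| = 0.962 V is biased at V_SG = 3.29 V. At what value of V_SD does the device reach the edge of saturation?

The boundary between triode and saturation is V_SD = V_SG − |V_tp| = V_ov.
V_ov = 3.29 − 0.962 = 2.33 V.

V_SD,sat = 2.33 V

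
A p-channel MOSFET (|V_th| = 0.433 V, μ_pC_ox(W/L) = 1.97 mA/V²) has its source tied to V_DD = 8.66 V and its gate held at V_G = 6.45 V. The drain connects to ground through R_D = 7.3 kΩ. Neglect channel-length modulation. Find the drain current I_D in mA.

I_D = 1.14 mA

V_SG = V_DD − V_G = 8.66 − 6.45 = 2.21 V, so V_ov = 2.21 − 0.433 = 1.78 V.
Assume saturation: I_D = ½ k_p V_ov² = 0.5 × 1.97 × 1.78² = 3.11 mA, giving V_SD = V_DD − I_D R_D = 8.66 − 3.11 × 7.3 = -14 V.
But -14 V < V_ov = 1.78 V, so the device is actually in triode.
In triode I_D = k_p[V_ov V_SD − ½ V_SD²] and I_D = (V_DD − V_SD)/R_D. Equating: 7.19 V_SD² − 26.56 V_SD + 8.66 = 0, giving V_SD = 0.362 V (the root below V_ov).
I_D = (8.66 − 0.362) / 7.3 = 1.14 mA.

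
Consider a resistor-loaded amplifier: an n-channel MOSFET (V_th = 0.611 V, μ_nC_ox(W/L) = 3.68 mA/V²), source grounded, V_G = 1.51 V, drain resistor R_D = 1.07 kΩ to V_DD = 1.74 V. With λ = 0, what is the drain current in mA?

V_GS = V_G = 1.51 V, so V_ov = 1.51 − 0.611 = 0.899 V.
Assume saturation: I_D = ½ k_n V_ov² = 0.5 × 3.68 × 0.899² = 1.49 mA, giving V_DS = V_DD − I_D R_D = 1.74 − 1.49 × 1.07 = 0.149 V.
But 0.149 V < V_ov = 0.899 V, so the device is actually in triode.
In triode I_D = k_n[V_ov V_DS − ½ V_DS²] and I_D = (V_DD − V_DS)/R_D. Equating: 1.97 V_DS² − 4.54 V_DS + 1.74 = 0, giving V_DS = 0.485 V (the root below V_ov).
I_D = (1.74 − 0.485) / 1.07 = 1.17 mA.

I_D = 1.17 mA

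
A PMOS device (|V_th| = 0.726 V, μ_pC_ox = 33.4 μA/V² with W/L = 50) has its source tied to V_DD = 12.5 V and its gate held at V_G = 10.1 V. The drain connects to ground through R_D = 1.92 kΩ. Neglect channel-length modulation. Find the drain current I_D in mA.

I_D = 2.34 mA

V_SG = V_DD − V_G = 12.5 − 10.1 = 2.4 V, so V_ov = 2.4 − 0.726 = 1.67 V.
k_p = μ_pC_ox · (W/L) = 1.67 mA/V².
Assume saturation: I_D = ½ k_p V_ov² = 0.5 × 1.67 × 1.67² = 2.34 mA, giving V_SD = V_DD − I_D R_D = 12.5 − 2.34 × 1.92 = 8.01 V.
V_SD = 8.01 V ≥ V_ov = 1.67 V, confirming saturation.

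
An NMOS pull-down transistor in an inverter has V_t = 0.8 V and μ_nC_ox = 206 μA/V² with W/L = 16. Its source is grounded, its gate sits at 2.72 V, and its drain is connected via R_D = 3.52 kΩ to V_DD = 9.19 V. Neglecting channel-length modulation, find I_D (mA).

V_GS = V_G = 2.72 V, so V_ov = 2.72 − 0.8 = 1.92 V.
k_n = μ_nC_ox · (W/L) = 3.296 mA/V².
Assume saturation: I_D = ½ k_n V_ov² = 0.5 × 3.296 × 1.92² = 6.08 mA, giving V_DS = V_DD − I_D R_D = 9.19 − 6.08 × 3.52 = -12.2 V.
But -12.2 V < V_ov = 1.92 V, so the device is actually in triode.
In triode I_D = k_n[V_ov V_DS − ½ V_DS²] and I_D = (V_DD − V_DS)/R_D. Equating: 5.8 V_DS² − 23.28 V_DS + 9.19 = 0, giving V_DS = 0.444 V (the root below V_ov).
I_D = (9.19 − 0.444) / 3.52 = 2.48 mA.

I_D = 2.48 mA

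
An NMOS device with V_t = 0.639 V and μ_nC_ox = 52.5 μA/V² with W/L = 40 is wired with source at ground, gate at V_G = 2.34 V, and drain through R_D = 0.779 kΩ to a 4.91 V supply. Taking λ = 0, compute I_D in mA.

I_D = 3.04 mA

V_GS = V_G = 2.34 V, so V_ov = 2.34 − 0.639 = 1.7 V.
k_n = μ_nC_ox · (W/L) = 2.1 mA/V².
Assume saturation: I_D = ½ k_n V_ov² = 0.5 × 2.1 × 1.7² = 3.04 mA, giving V_DS = V_DD − I_D R_D = 4.91 − 3.04 × 0.779 = 2.54 V.
V_DS = 2.54 V ≥ V_ov = 1.7 V, confirming saturation.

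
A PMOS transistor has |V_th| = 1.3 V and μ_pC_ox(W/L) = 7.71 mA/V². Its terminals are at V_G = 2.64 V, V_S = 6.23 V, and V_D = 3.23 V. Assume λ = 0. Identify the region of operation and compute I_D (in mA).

V_SG = V_S − V_G = 6.23 − 2.64 = 3.59 V; V_SD = V_S − V_D = 6.23 − 3.23 = 3 V.
V_ov = V_SG − |V_th| = 3.59 − 1.3 = 2.29 V.
Since V_SD = 3 V ≥ V_ov = 2.29 V, the device is in saturation.
I_D = ½ k_p V_ov² = 0.5 × 7.71 × 2.29² = 20.2 mA.

Saturation; I_D = 20.2 mA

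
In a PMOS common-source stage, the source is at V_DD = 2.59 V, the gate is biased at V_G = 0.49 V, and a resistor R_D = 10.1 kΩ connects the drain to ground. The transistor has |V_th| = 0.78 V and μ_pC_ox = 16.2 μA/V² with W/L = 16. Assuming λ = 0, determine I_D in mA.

I_D = 0.183 mA

V_SG = V_DD − V_G = 2.59 − 0.49 = 2.1 V, so V_ov = 2.1 − 0.78 = 1.32 V.
k_p = μ_pC_ox · (W/L) = 0.2592 mA/V².
Assume saturation: I_D = ½ k_p V_ov² = 0.5 × 0.2592 × 1.32² = 0.226 mA, giving V_SD = V_DD − I_D R_D = 2.59 − 0.226 × 10.1 = 0.309 V.
But 0.309 V < V_ov = 1.32 V, so the device is actually in triode.
In triode I_D = k_p[V_ov V_SD − ½ V_SD²] and I_D = (V_DD − V_SD)/R_D. Equating: 1.31 V_SD² − 4.456 V_SD + 2.59 = 0, giving V_SD = 0.744 V (the root below V_ov).
I_D = (2.59 − 0.744) / 10.1 = 0.183 mA.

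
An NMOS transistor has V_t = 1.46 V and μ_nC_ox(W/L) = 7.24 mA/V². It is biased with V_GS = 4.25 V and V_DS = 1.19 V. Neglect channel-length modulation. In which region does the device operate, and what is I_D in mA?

Triode; I_D = 18.9 mA

V_ov = V_GS − V_t = 4.25 − 1.46 = 2.79 V.
Since V_DS = 1.19 V < V_ov = 2.79 V, the device is in the triode region.
I_D = k_n [V_ov · V_DS − ½ V_DS²] = 7.24 × [2.79 × 1.19 − 0.5 × 1.19²] = 18.9 mA.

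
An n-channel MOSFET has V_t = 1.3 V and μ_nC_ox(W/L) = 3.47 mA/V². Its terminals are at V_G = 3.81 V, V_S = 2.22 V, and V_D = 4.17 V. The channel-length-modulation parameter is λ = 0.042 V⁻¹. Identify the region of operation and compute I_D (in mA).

V_GS = V_G − V_S = 3.81 − 2.22 = 1.59 V; V_DS = V_D − V_S = 4.17 − 2.22 = 1.95 V.
V_ov = V_GS − V_t = 1.59 − 1.3 = 0.29 V.
Since V_DS = 1.95 V ≥ V_ov = 0.29 V, the device is in saturation.
I_D = ½ k_n V_ov² (1 + λ V_DS) = 0.5 × 3.47 × 0.29² × (1 + 0.042 × 1.95) = 0.158 mA.

Saturation; I_D = 0.158 mA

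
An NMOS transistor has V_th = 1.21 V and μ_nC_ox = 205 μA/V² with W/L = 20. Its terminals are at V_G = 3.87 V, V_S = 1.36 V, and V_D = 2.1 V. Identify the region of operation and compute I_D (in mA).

Triode; I_D = 2.82 mA

V_GS = V_G − V_S = 3.87 − 1.36 = 2.51 V; V_DS = V_D − V_S = 2.1 − 1.36 = 0.74 V.
k_n = μ_nC_ox · (W/L) = 4.1 mA/V².
V_ov = V_GS − V_th = 2.51 − 1.21 = 1.3 V.
Since V_DS = 0.74 V < V_ov = 1.3 V, the device is in the triode region.
I_D = k_n [V_ov · V_DS − ½ V_DS²] = 4.1 × [1.3 × 0.74 − 0.5 × 0.74²] = 2.82 mA.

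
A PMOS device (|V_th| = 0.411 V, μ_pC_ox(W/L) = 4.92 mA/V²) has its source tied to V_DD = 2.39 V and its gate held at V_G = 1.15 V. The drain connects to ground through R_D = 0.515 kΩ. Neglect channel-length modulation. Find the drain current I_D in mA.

V_SG = V_DD − V_G = 2.39 − 1.15 = 1.24 V, so V_ov = 1.24 − 0.411 = 0.829 V.
Assume saturation: I_D = ½ k_p V_ov² = 0.5 × 4.92 × 0.829² = 1.69 mA, giving V_SD = V_DD − I_D R_D = 2.39 − 1.69 × 0.515 = 1.52 V.
V_SD = 1.52 V ≥ V_ov = 0.829 V, confirming saturation.

I_D = 1.69 mA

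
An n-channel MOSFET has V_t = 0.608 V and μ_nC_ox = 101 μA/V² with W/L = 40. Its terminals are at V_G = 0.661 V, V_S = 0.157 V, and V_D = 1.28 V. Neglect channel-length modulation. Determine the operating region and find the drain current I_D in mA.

Cutoff; I_D = 0 mA

V_GS = V_G − V_S = 0.661 − 0.157 = 0.504 V; V_DS = V_D − V_S = 1.28 − 0.157 = 1.12 V.
V_GS = 0.504 V < V_t = 0.608 V, so the transistor is in cutoff.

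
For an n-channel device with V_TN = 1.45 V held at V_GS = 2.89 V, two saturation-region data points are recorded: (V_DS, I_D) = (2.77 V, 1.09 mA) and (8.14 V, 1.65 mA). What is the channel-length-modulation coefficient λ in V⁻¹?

λ = 0.130 V⁻¹

With V_GS fixed, I_D ∝ (1 + λ V_DS) in saturation, so I_D2/I_D1 = (1 + λ V_DS2)/(1 + λ V_DS1).
1.65/1.09 = 1.514 = (1 + 8.14 λ)/(1 + 2.77 λ).
Solving: λ (I_D1 V_DS2 − I_D2 V_DS1) = I_D2 − I_D1, so λ = (1.65 − 1.09) / (1.09 × 8.14 − 1.65 × 2.77) = 0.56 / 4.3 = 0.13 V⁻¹.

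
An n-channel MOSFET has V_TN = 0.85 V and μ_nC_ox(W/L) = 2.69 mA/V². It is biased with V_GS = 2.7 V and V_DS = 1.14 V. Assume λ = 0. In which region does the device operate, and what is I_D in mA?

V_ov = V_GS − V_TN = 2.7 − 0.85 = 1.85 V.
Since V_DS = 1.14 V < V_ov = 1.85 V, the device is in the triode region.
I_D = k_n [V_ov · V_DS − ½ V_DS²] = 2.69 × [1.85 × 1.14 − 0.5 × 1.14²] = 3.93 mA.

Triode; I_D = 3.93 mA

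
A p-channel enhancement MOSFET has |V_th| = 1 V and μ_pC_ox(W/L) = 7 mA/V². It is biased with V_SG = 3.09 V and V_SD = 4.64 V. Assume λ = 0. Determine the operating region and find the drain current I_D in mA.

Saturation; I_D = 15.3 mA

V_ov = V_SG − |V_th| = 3.09 − 1 = 2.09 V.
Since V_SD = 4.64 V ≥ V_ov = 2.09 V, the device is in saturation.
I_D = ½ k_p V_ov² = 0.5 × 7 × 2.09² = 15.3 mA.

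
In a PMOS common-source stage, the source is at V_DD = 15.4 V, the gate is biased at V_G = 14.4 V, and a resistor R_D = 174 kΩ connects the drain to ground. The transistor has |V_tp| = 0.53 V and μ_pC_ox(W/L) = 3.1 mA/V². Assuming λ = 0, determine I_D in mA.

I_D = 0.0881 mA

V_SG = V_DD − V_G = 15.4 − 14.4 = 1 V, so V_ov = 1 − 0.53 = 0.47 V.
Assume saturation: I_D = ½ k_p V_ov² = 0.5 × 3.1 × 0.47² = 0.342 mA, giving V_SD = V_DD − I_D R_D = 15.4 − 0.342 × 174 = -44.2 V.
But -44.2 V < V_ov = 0.47 V, so the device is actually in triode.
In triode I_D = k_p[V_ov V_SD − ½ V_SD²] and I_D = (V_DD − V_SD)/R_D. Equating: 270 V_SD² − 254.5 V_SD + 15.4 = 0, giving V_SD = 0.065 V (the root below V_ov).
I_D = (15.4 − 0.065) / 174 = 0.0881 mA.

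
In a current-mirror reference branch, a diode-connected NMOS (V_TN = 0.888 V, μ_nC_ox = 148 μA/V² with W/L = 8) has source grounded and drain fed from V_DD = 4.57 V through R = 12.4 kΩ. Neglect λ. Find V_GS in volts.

V_GS = 1.53 V

With gate tied to drain, V_GS = V_DS ≥ V_GS − V_TN, so the device is in saturation.
k_n = μ_nC_ox · (W/L) = 1.184 mA/V².
KCL at the drain: ½ k_n (V_GS − V_TN)² = (V_DD − V_GS)/R.
Let x = V_GS − 0.888. Then 7.34 x² + x − 3.682 = 0, giving x = 0.643 V (positive root), so V_GS = 1.53 V.
I_D = (V_DD − V_GS)/R = (4.57 − 1.53) / 12.4 = 0.245 mA.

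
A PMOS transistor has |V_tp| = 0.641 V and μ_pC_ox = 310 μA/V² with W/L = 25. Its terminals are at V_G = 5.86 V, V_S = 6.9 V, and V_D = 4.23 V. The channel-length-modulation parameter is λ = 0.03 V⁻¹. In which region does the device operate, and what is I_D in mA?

Saturation; I_D = 0.666 mA

V_SG = V_S − V_G = 6.9 − 5.86 = 1.04 V; V_SD = V_S − V_D = 6.9 − 4.23 = 2.67 V.
k_p = μ_pC_ox · (W/L) = 7.75 mA/V².
V_ov = V_SG − |V_tp| = 1.04 − 0.641 = 0.399 V.
Since V_SD = 2.67 V ≥ V_ov = 0.399 V, the device is in saturation.
I_D = ½ k_p V_ov² (1 + λ V_SD) = 0.5 × 7.75 × 0.399² × (1 + 0.03 × 2.67) = 0.666 mA.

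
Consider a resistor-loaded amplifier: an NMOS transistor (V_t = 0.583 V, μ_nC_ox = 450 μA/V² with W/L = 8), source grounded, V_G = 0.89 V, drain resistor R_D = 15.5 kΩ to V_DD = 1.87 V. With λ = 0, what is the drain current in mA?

V_GS = V_G = 0.89 V, so V_ov = 0.89 − 0.583 = 0.307 V.
k_n = μ_nC_ox · (W/L) = 3.6 mA/V².
Assume saturation: I_D = ½ k_n V_ov² = 0.5 × 3.6 × 0.307² = 0.17 mA, giving V_DS = V_DD − I_D R_D = 1.87 − 0.17 × 15.5 = -0.76 V.
But -0.76 V < V_ov = 0.307 V, so the device is actually in triode.
In triode I_D = k_n[V_ov V_DS − ½ V_DS²] and I_D = (V_DD − V_DS)/R_D. Equating: 27.9 V_DS² − 18.13 V_DS + 1.87 = 0, giving V_DS = 0.129 V (the root below V_ov).
I_D = (1.87 − 0.129) / 15.5 = 0.112 mA.

I_D = 0.112 mA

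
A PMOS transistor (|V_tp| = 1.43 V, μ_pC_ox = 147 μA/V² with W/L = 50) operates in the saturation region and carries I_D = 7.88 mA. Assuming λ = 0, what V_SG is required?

k_p = μ_pC_ox · (W/L) = 7.35 mA/V².
In saturation I_D = ½ k_p (V_SG − |V_tp|)², so V_SG − |V_tp| = √(2 I_D / k_p) = √(2 × 7.88 / 7.35) = 1.46 V.
V_SG = 1.43 + 1.46 = 2.89 V.

V_SG = 2.89 V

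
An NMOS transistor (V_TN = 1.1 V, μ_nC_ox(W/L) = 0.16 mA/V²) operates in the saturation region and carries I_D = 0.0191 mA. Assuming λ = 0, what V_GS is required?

V_GS = 1.59 V

In saturation I_D = ½ k_n (V_GS − V_TN)², so V_GS − V_TN = √(2 I_D / k_n) = √(2 × 0.0191 / 0.16) = 0.489 V.
V_GS = 1.1 + 0.489 = 1.59 V.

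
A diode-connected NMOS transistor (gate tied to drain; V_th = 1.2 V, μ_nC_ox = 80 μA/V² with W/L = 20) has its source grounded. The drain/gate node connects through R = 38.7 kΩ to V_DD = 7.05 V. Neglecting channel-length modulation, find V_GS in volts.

V_GS = 1.62 V

With gate tied to drain, V_GS = V_DS ≥ V_GS − V_th, so the device is in saturation.
k_n = μ_nC_ox · (W/L) = 1.6 mA/V².
KCL at the drain: ½ k_n (V_GS − V_th)² = (V_DD − V_GS)/R.
Let x = V_GS − 1.2. Then 31 x² + x − 5.85 = 0, giving x = 0.419 V (positive root), so V_GS = 1.62 V.
I_D = (V_DD − V_GS)/R = (7.05 − 1.62) / 38.7 = 0.14 mA.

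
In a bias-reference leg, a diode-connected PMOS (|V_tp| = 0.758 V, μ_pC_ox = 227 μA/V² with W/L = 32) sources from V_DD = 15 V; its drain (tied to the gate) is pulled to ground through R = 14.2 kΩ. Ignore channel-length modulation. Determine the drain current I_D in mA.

I_D = 0.967 mA

With gate tied to drain, V_SG = V_SD ≥ V_SG − |V_tp|, so the device is in saturation.
k_p = μ_pC_ox · (W/L) = 7.264 mA/V².
KCL at the drain: ½ k_p (V_SG − |V_tp|)² = (V_DD − V_SG)/R.
Let x = V_SG − 0.758. Then 51.6 x² + x − 14.24 = 0, giving x = 0.516 V (positive root), so V_SG = 1.27 V.
I_D = (V_DD − V_SG)/R = (15 − 1.27) / 14.2 = 0.967 mA.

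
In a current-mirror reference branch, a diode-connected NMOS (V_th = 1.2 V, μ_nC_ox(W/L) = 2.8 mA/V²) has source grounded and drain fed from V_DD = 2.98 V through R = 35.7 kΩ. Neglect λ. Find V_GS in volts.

With gate tied to drain, V_GS = V_DS ≥ V_GS − V_th, so the device is in saturation.
KCL at the drain: ½ k_n (V_GS − V_th)² = (V_DD − V_GS)/R.
Let x = V_GS − 1.2. Then 50 x² + x − 1.78 = 0, giving x = 0.179 V (positive root), so V_GS = 1.38 V.
I_D = (V_DD − V_GS)/R = (2.98 − 1.38) / 35.7 = 0.0448 mA.

V_GS = 1.38 V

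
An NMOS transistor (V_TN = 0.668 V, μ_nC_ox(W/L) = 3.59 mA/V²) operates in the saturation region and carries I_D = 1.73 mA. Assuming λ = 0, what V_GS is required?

In saturation I_D = ½ k_n (V_GS − V_TN)², so V_GS − V_TN = √(2 I_D / k_n) = √(2 × 1.73 / 3.59) = 0.982 V.
V_GS = 0.668 + 0.982 = 1.65 V.

V_GS = 1.65 V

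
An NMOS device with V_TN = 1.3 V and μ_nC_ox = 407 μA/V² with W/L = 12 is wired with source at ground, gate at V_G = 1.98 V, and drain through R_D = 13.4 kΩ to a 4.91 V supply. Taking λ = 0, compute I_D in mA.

V_GS = V_G = 1.98 V, so V_ov = 1.98 − 1.3 = 0.68 V.
k_n = μ_nC_ox · (W/L) = 4.884 mA/V².
Assume saturation: I_D = ½ k_n V_ov² = 0.5 × 4.884 × 0.68² = 1.13 mA, giving V_DS = V_DD − I_D R_D = 4.91 − 1.13 × 13.4 = -10.2 V.
But -10.2 V < V_ov = 0.68 V, so the device is actually in triode.
In triode I_D = k_n[V_ov V_DS − ½ V_DS²] and I_D = (V_DD − V_DS)/R_D. Equating: 32.7 V_DS² − 45.5 V_DS + 4.91 = 0, giving V_DS = 0.118 V (the root below V_ov).
I_D = (4.91 − 0.118) / 13.4 = 0.358 mA.

I_D = 0.358 mA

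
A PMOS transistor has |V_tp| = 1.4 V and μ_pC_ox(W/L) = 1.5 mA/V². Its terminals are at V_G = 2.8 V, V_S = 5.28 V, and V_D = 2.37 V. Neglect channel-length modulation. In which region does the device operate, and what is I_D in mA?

V_SG = V_S − V_G = 5.28 − 2.8 = 2.48 V; V_SD = V_S − V_D = 5.28 − 2.37 = 2.91 V.
V_ov = V_SG − |V_tp| = 2.48 − 1.4 = 1.08 V.
Since V_SD = 2.91 V ≥ V_ov = 1.08 V, the device is in saturation.
I_D = ½ k_p V_ov² = 0.5 × 1.5 × 1.08² = 0.875 mA.

Saturation; I_D = 0.875 mA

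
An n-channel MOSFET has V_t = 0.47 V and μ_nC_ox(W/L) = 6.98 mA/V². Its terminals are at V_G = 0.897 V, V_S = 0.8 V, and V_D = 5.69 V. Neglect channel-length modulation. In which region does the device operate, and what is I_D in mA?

Cutoff; I_D = 0 mA

V_GS = V_G − V_S = 0.897 − 0.8 = 0.097 V; V_DS = V_D − V_S = 5.69 − 0.8 = 4.89 V.
V_GS = 0.097 V < V_t = 0.47 V, so the transistor is in cutoff.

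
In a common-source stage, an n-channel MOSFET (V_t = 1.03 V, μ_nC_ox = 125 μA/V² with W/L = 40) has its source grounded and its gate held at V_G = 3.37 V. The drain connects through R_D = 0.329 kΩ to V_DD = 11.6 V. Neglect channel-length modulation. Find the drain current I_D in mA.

V_GS = V_G = 3.37 V, so V_ov = 3.37 − 1.03 = 2.34 V.
k_n = μ_nC_ox · (W/L) = 5 mA/V².
Assume saturation: I_D = ½ k_n V_ov² = 0.5 × 5 × 2.34² = 13.7 mA, giving V_DS = V_DD − I_D R_D = 11.6 − 13.7 × 0.329 = 7.1 V.
V_DS = 7.1 V ≥ V_ov = 2.34 V, confirming saturation.

I_D = 13.7 mA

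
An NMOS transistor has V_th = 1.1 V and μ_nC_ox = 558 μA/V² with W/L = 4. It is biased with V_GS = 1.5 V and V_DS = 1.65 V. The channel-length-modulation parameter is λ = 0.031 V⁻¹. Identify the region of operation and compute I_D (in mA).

Saturation; I_D = 0.188 mA

k_n = μ_nC_ox · (W/L) = 2.232 mA/V².
V_ov = V_GS − V_th = 1.5 − 1.1 = 0.4 V.
Since V_DS = 1.65 V ≥ V_ov = 0.4 V, the device is in saturation.
I_D = ½ k_n V_ov² (1 + λ V_DS) = 0.5 × 2.232 × 0.4² × (1 + 0.031 × 1.65) = 0.188 mA.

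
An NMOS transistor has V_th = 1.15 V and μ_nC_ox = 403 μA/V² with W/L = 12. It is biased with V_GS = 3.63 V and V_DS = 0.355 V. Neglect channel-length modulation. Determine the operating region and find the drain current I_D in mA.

Triode; I_D = 3.95 mA

k_n = μ_nC_ox · (W/L) = 4.836 mA/V².
V_ov = V_GS − V_th = 3.63 − 1.15 = 2.48 V.
Since V_DS = 0.355 V < V_ov = 2.48 V, the device is in the triode region.
I_D = k_n [V_ov · V_DS − ½ V_DS²] = 4.836 × [2.48 × 0.355 − 0.5 × 0.355²] = 3.95 mA.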